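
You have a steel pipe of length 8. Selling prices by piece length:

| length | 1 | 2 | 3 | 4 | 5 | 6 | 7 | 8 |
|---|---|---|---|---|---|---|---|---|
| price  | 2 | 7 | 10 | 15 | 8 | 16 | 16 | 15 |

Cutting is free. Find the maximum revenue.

Build R[k] bottom-up: R[k] = max over allowed piece i of (p[i] + R[k−i]).
R[1] = 2
R[2] = max(2+2, 7+0) = 7
R[3] = max(2+7, 7+2, 10+0) = 10
R[4] = max(2+10, 7+7, 10+2, 15+0) = 15
R[5] = max(2+15, 7+10, 10+7, 15+2, 8+0) = 17
R[6] = max(2+17, 7+15, 10+10, 15+7, 8+2, 16+0) = 22
R[7] = max(2+22, 7+17, 10+15, …, 16+2, 16+0) = 25
R[8] = max(2+25, 7+22, 10+17, …, 16+2, 15+0) = 30
One optimal cutting: 4 + 4 → $15 + $15 = $30.

30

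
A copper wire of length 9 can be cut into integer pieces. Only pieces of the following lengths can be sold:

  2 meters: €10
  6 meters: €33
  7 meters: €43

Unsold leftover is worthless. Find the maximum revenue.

Consider every possible first cut. best[k] is the best of p[i]+best[k−i] over all sellable i≤k.
best[1] = 0
best[2] = 10
best[3] = 10
best[4] = 20  (first piece 2, then best[2]=10)
best[5] = 20
best[6] = max(10+20, 33+0) = 33
best[7] = max(10+20, 33+0, 43+0) = 43
best[8] = max(10+33, 33+10, 43+0) = 43
best[9] = max(10+43, 33+10, 43+10) = 53
One optimal cutting: 7 + 2 → €53.

53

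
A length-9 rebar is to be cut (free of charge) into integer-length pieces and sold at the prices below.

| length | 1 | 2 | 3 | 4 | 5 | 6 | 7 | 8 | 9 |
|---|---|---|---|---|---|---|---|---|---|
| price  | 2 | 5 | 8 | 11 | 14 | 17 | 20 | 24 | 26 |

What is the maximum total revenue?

26

Build r[k] bottom-up: r[k] = max over allowed piece i of (p[i] + r[k−i]).
r[1] = 2
r[2] = 5
r[3] = 8
r[4] = 11
r[5] = 14
r[6] = 17
r[7] = 20
r[8] = 24
r[9] = 26  (first piece 1, then r[8]=24)
One optimal cutting: 8 + 1 → ₹24 + ₹2 = ₹26.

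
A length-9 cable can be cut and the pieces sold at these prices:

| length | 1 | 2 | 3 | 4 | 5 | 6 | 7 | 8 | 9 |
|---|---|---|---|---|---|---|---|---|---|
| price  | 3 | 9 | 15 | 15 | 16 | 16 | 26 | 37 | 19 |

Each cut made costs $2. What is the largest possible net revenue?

41

Build net[k] bottom-up: net[k] = max over allowed piece i of (p[i] + net[k−i]) − 2 per cut.
net[1] = 3
net[2] = max(3+3-2, 9+0) = 9
net[3] = max(3+9-2, 9+3-2, 15+0) = 15
net[4] = max(3+15-2, 9+9-2, 15+3-2, 15+0) = 16
net[5] = max(3+16-2, 9+15-2, 15+9-2, 15+3-2, 16+0) = 22
net[6] = max(3+22-2, 9+16-2, 15+15-2, 15+9-2, 16+3-2, 16+0) = 28
net[7] = max(3+28-2, 9+22-2, 15+16-2, …, 16+3-2, 26+0) = 29
net[8] = max(3+29-2, 9+28-2, 15+22-2, …, 26+3-2, 37+0) = 37
net[9] = max(3+37-2, 9+29-2, 15+28-2, …, 37+3-2, 19+0) = 41
One optimal plan: pieces 3 + 3 + 3 (2 cuts) → $45 − $4 = $41.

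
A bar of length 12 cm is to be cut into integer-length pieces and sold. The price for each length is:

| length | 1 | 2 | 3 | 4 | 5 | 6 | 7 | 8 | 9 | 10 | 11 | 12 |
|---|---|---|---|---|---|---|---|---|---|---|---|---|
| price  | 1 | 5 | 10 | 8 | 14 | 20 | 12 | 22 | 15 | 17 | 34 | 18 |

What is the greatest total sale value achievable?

Let R[k] be the best obtainable value from length k. For each k, try every first piece i and keep the best of price[i] + R[k−i].
R[1] = 1
R[2] = max(1+1, 5+0) = 5
R[3] = max(1+5, 5+1, 10+0) = 10
R[4] = max(1+10, 5+5, 10+1, 8+0) = 11
R[5] = max(1+11, 5+10, 10+5, 8+1, 14+0) = 15
R[6] = max(1+15, 5+11, 10+10, 8+5, 14+1, 20+0) = 20
R[7] = max(1+20, 5+15, 10+11, …, 20+1, 12+0) = 21
R[8] = max(1+21, 5+20, 10+15, …, 12+1, 22+0) = 25
R[9] = max(1+25, 5+21, 10+20, …, 22+1, 15+0) = 30
R[10] = max(1+30, 5+25, 10+21, …, 15+1, 17+0) = 31
R[11] = max(1+31, 5+30, 10+25, …, 17+1, 34+0) = 35
R[12] = max(1+35, 5+31, 10+30, …, 34+1, 18+0) = 40
One optimal cutting: 3 + 3 + 3 + 3 → 10 + 10 + 10 + 10 = 40.

40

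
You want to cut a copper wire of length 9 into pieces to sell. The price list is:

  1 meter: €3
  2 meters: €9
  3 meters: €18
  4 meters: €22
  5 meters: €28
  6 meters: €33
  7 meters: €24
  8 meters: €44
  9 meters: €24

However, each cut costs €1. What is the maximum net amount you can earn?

Consider every possible first cut. net[k] is the best of p[i]+net[k−i] over all sellable i≤k, charging 1 whenever i<k.
net[1] = 3
net[2] = max(3+3-1, 9+0) = 9
net[3] = max(3+9-1, 9+3-1, 18+0) = 18
net[4] = max(3+18-1, 9+9-1, 18+3-1, 22+0) = 22
net[5] = max(3+22-1, 9+18-1, 18+9-1, 22+3-1, 28+0) = 28
net[6] = max(3+28-1, 9+22-1, 18+18-1, 22+9-1, 28+3-1, 33+0) = 35
net[7] = max(3+35-1, 9+28-1, 18+22-1, …, 33+3-1, 24+0) = 39
net[8] = max(3+39-1, 9+35-1, 18+28-1, …, 24+3-1, 44+0) = 45
net[9] = max(3+45-1, 9+39-1, 18+35-1, …, 44+3-1, 24+0) = 52
One optimal plan: pieces 3 + 3 + 3 (2 cuts) → €54 − €2 = €52.

52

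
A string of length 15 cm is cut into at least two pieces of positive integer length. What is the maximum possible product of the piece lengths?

Fill m[k] for k=2..15: at each k try every first piece i and multiply by the better of (k−i) uncut or m[k−i].
m[2] = 1·max(1,0) = 1·1 = 1
m[3] = max(1·2, 2·1) = 2
m[4] = max(1·3, 2·2, 3·1) = 4
m[5] = max(1·4, 2·3, 3·2, 4·1) = 6
m[6] = max(1·6, 2·4, 3·3, 4·2, 5·1) = 9
m[7] = max(1·9, 2·6, 3·4, 4·3, 5·2, 6·1) = 12
m[8] = max(1·12, 2·9, 3·6, …, 6·2, 7·1) = 18
m[9] = max(1·18, 2·12, 3·9, …, 7·2, 8·1) = 27
m[10] = max(1·27, 2·18, 3·12, …, 8·2, 9·1) = 36
m[11] = max(1·36, 2·27, 3·18, …, 9·2, 10·1) = 54
m[12] = max(1·54, 2·36, 3·27, …, 10·2, 11·1) = 81
m[13] = max(1·81, 2·54, 3·36, …, 11·2, 12·1) = 108
m[14] = max(1·108, 2·81, 3·54, …, 12·2, 13·1) = 162
m[15] = max(1·162, 2·108, 3·81, …, 13·2, 14·1) = 243
One optimal split: 3 + 3 + 3 + 3 + 3; product 3·3·3·3·3 = 243.

243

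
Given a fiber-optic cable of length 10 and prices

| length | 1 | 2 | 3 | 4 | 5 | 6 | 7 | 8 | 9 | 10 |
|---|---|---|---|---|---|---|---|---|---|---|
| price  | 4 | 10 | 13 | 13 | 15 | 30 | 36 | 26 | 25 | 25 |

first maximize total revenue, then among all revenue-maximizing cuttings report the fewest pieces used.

3

Consider every possible first cut. r[k] is the best of p[i]+r[k−i] over all sellable i≤k.
r[1] = 4
r[2] = max(4+4, 10+0) = 10
r[3] = max(4+10, 10+4, 13+0) = 14
r[4] = max(4+14, 10+10, 13+4, 13+0) = 20
r[5] = max(4+20, 10+14, 13+10, 13+4, 15+0) = 24
r[6] = max(4+24, 10+20, 13+14, 13+10, 15+4, 30+0) = 30
r[7] = max(4+30, 10+24, 13+20, …, 30+4, 36+0) = 36
r[8] = max(4+36, 10+30, 13+24, …, 36+4, 26+0) = 40
r[9] = max(4+40, 10+36, 13+30, …, 26+4, 25+0) = 46
r[10] = max(4+46, 10+40, 13+36, …, 25+4, 25+0) = 50
Maximum revenue is $50.
Now minimize piece count subject to staying optimal: for each k, pieces[k] = 1 + min over i with p[i]+r[k−i]=r[k] of pieces[k−i].
pieces[7] = 1
pieces[8] = 2
pieces[9] = 2
pieces[10] = 3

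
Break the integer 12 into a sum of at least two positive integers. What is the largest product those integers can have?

81

Define prod[k] = max over 1≤i<k of i · max(k−i, prod[k−i]); the inner max lets the remainder stay uncut if that's better.
prod[2] = 1·max(1,0) = 1·1 = 1
prod[3] = 1·max(2,1) = 1·2 = 2
prod[4] = 2·max(2,1) = 2·2 = 4
prod[5] = 2·max(3,2) = 2·3 = 6
prod[6] = 3·max(3,2) = 3·3 = 9
prod[7] = 2·max(5,6) = 2·6 = 12
prod[8] = 2·max(6,9) = 2·9 = 18
prod[9] = 3·max(6,9) = 3·9 = 27
prod[10] = 2·max(8,18) = 2·18 = 36
prod[11] = 2·max(9,27) = 2·27 = 54
prod[12] = 3·max(9,27) = 3·27 = 81
One optimal split: 3 + 3 + 3 + 3; product 3·3·3·3 = 81.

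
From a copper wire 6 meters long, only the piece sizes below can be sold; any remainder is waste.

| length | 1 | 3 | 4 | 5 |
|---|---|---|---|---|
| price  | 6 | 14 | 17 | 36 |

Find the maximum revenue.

Let best[k] be the best obtainable value from length k. For each k, try every first piece i and keep the best of price[i] + best[k−i].
best[1] = 6
best[2] = 12  (first piece 1, then best[1]=6)
best[3] = max(6+12, 14+0) = 18
best[4] = max(6+18, 14+6, 17+0) = 24
best[5] = max(6+24, 14+12, 17+6, 36+0) = 36
best[6] = max(6+36, 14+18, 17+12, 36+6) = 42
One optimal cutting: 5 + 1 → €42.

42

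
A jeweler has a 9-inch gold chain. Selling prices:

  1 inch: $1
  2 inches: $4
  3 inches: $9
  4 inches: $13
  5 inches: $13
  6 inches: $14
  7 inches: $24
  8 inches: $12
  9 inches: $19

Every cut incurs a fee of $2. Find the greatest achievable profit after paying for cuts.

Build r[k] bottom-up: r[k] = max over allowed piece i of (p[i] + r[k−i]) − 2 per cut.
r[1] = 1
r[2] = max(1+1-2, 4+0) = 4
r[3] = max(1+4-2, 4+1-2, 9+0) = 9
r[4] = max(1+9-2, 4+4-2, 9+1-2, 13+0) = 13
r[5] = max(1+13-2, 4+9-2, 9+4-2, 13+1-2, 13+0) = 13
r[6] = max(1+13-2, 4+13-2, 9+9-2, 13+4-2, 13+1-2, 14+0) = 16
r[7] = max(1+16-2, 4+13-2, 9+13-2, …, 14+1-2, 24+0) = 24
r[8] = max(1+24-2, 4+16-2, 9+13-2, …, 24+1-2, 12+0) = 24
r[9] = max(1+24-2, 4+24-2, 9+16-2, …, 12+1-2, 19+0) = 26
One optimal plan: pieces 7 + 2 (1 cut) → $28 − $2 = $26.

26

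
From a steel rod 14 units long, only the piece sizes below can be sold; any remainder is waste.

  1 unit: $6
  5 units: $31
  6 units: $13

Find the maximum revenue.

Consider every possible first cut. best[k] is the best of p[i]+best[k−i] over all sellable i≤k.
best[1] = 6
best[2] = 12  (first piece 1, then best[1]=6)
best[3] = 18  (first piece 1, then best[2]=12)
best[4] = 24  (first piece 1, then best[3]=18)
best[5] = 31
best[6] = 37  (first piece 1, then best[5]=31)
best[7] = 43  (first piece 1, then best[6]=37)
best[8] = 49  (first piece 1, then best[7]=43)
best[9] = 55  (first piece 1, then best[8]=49)
best[10] = 62  (first piece 5, then best[5]=31)
best[11] = 68  (first piece 1, then best[10]=62)
best[12] = 74  (first piece 1, then best[11]=68)
best[13] = 80  (first piece 1, then best[12]=74)
best[14] = 86  (first piece 1, then best[13]=80)
One optimal cutting: 5 + 5 + 1 + 1 + 1 + 1 → $86.

86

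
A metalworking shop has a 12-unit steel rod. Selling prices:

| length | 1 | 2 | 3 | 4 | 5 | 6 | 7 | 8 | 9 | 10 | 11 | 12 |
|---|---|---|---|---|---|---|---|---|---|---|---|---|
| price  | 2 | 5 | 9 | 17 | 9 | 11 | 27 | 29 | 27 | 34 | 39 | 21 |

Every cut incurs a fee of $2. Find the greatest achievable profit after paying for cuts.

47

Let v[k] be the best obtainable value from length k. For each k, try every first piece i and keep the best of price[i] + v[k−i] minus the 2 cut fee when i<k.
v[1] = 2
v[2] = max(2+2-2, 5+0) = 5
v[3] = max(2+5-2, 5+2-2, 9+0) = 9
v[4] = max(2+9-2, 5+5-2, 9+2-2, 17+0) = 17
v[5] = max(2+17-2, 5+9-2, 9+5-2, 17+2-2, 9+0) = 17
v[6] = max(2+17-2, 5+17-2, 9+9-2, 17+5-2, 9+2-2, 11+0) = 20
v[7] = max(2+20-2, 5+17-2, 9+17-2, …, 11+2-2, 27+0) = 27
v[8] = max(2+27-2, 5+20-2, 9+17-2, …, 27+2-2, 29+0) = 32
v[9] = max(2+32-2, 5+27-2, 9+20-2, …, 29+2-2, 27+0) = 32
v[10] = max(2+32-2, 5+32-2, 9+27-2, …, 27+2-2, 34+0) = 35
v[11] = max(2+35-2, 5+32-2, 9+32-2, …, 34+2-2, 39+0) = 42
v[12] = max(2+42-2, 5+35-2, 9+32-2, …, 39+2-2, 21+0) = 47
One optimal plan: pieces 4 + 4 + 4 (2 cuts) → $51 − $4 = $47.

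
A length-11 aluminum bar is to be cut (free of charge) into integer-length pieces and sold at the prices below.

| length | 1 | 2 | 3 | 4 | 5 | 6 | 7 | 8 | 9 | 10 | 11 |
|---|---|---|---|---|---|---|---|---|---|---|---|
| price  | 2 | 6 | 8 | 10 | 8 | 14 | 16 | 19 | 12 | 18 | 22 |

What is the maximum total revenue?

32

Let v[k] be the best obtainable value from length k. For each k, try every first piece i and keep the best of price[i] + v[k−i].
v[1] = 2
v[2] = max(2+2, 6+0) = 6
v[3] = max(2+6, 6+2, 8+0) = 8
v[4] = max(2+8, 6+6, 8+2, 10+0) = 12
v[5] = max(2+12, 6+8, 8+6, 10+2, 8+0) = 14
v[6] = max(2+14, 6+12, 8+8, 10+6, 8+2, 14+0) = 18
v[7] = max(2+18, 6+14, 8+12, …, 14+2, 16+0) = 20
v[8] = max(2+20, 6+18, 8+14, …, 16+2, 19+0) = 24
v[9] = max(2+24, 6+20, 8+18, …, 19+2, 12+0) = 26
v[10] = max(2+26, 6+24, 8+20, …, 12+2, 18+0) = 30
v[11] = max(2+30, 6+26, 8+24, …, 18+2, 22+0) = 32
One optimal cutting: 2 + 2 + 2 + 2 + 2 + 1 → $6 + $6 + $6 + $6 + $6 + $2 = $32.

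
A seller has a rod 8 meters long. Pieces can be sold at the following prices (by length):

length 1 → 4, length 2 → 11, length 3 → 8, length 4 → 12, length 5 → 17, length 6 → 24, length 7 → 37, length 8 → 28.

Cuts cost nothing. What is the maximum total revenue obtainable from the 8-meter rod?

44

Let R[k] be the best obtainable value from length k. For each k, try every first piece i and keep the best of price[i] + R[k−i].
R[1] = 4
R[2] = max(4+4, 11+0) = 11
R[3] = max(4+11, 11+4, 8+0) = 15
R[4] = max(4+15, 11+11, 8+4, 12+0) = 22
R[5] = max(4+22, 11+15, 8+11, 12+4, 17+0) = 26
R[6] = max(4+26, 11+22, 8+15, 12+11, 17+4, 24+0) = 33
R[7] = max(4+33, 11+26, 8+22, …, 24+4, 37+0) = 37
R[8] = max(4+37, 11+33, 8+26, …, 37+4, 28+0) = 44
One optimal cutting: 2 + 2 + 2 + 2 → 11 + 11 + 11 + 11 = 44.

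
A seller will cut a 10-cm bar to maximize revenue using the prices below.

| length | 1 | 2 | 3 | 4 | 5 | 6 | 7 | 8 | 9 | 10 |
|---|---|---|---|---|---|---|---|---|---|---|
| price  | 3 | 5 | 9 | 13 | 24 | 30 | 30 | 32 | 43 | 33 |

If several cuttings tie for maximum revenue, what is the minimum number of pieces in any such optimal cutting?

Let r[k] be the best obtainable value from length k. For each k, try every first piece i and keep the best of price[i] + r[k−i].
r[1] = 3
r[2] = max(3+3, 5+0) = 6
r[3] = max(3+6, 5+3, 9+0) = 9
r[4] = max(3+9, 5+6, 9+3, 13+0) = 13
r[5] = max(3+13, 5+9, 9+6, 13+3, 24+0) = 24
r[6] = max(3+24, 5+13, 9+9, 13+6, 24+3, 30+0) = 30
r[7] = max(3+30, 5+24, 9+13, …, 30+3, 30+0) = 33
r[8] = max(3+33, 5+30, 9+24, …, 30+3, 32+0) = 36
r[9] = max(3+36, 5+33, 9+30, …, 32+3, 43+0) = 43
r[10] = max(3+43, 5+36, 9+33, …, 43+3, 33+0) = 48
Maximum revenue is €48.
Now minimize piece count subject to staying optimal: for each k, pieces[k] = 1 + min over i with p[i]+r[k−i]=r[k] of pieces[k−i].
pieces[7] = 2
pieces[8] = 3
pieces[9] = 1
pieces[10] = 2

2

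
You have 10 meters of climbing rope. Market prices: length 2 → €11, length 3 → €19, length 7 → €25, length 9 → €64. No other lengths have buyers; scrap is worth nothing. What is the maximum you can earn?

Let f[k] be the best obtainable value from length k. For each k, try every first piece i and keep the best of price[i] + f[k−i].
f[1] = 0
f[2] = 11
f[3] = max(11+0, 19+0) = 19
f[4] = max(11+11, 19+0) = 22
f[5] = max(11+19, 19+11) = 30
f[6] = max(11+22, 19+19) = 38
f[7] = max(11+30, 19+22, 25+0) = 41
f[8] = max(11+38, 19+30, 25+0) = 49
f[9] = max(11+41, 19+38, 25+11, 64+0) = 64
f[10] = max(11+49, 19+41, 25+19, 64+0) = 64
One optimal cutting: pieces 9 with 1 meter of scrap → €64.

64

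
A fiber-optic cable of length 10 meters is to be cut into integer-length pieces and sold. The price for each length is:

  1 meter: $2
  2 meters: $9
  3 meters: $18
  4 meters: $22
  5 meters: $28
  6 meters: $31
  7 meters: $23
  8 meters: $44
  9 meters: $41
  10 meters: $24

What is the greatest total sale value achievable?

58

Consider every possible first cut. v[k] is the best of p[i]+v[k−i] over all sellable i≤k.
v[1] = 2
v[2] = max(2+2, 9+0) = 9
v[3] = max(2+9, 9+2, 18+0) = 18
v[4] = max(2+18, 9+9, 18+2, 22+0) = 22
v[5] = max(2+22, 9+18, 18+9, 22+2, 28+0) = 28
v[6] = max(2+28, 9+22, 18+18, 22+9, 28+2, 31+0) = 36
v[7] = max(2+36, 9+28, 18+22, …, 31+2, 23+0) = 40
v[8] = max(2+40, 9+36, 18+28, …, 23+2, 44+0) = 46
v[9] = max(2+46, 9+40, 18+36, …, 44+2, 41+0) = 54
v[10] = max(2+54, 9+46, 18+40, …, 41+2, 24+0) = 58
One optimal cutting: 4 + 3 + 3 → $22 + $18 + $18 = $58.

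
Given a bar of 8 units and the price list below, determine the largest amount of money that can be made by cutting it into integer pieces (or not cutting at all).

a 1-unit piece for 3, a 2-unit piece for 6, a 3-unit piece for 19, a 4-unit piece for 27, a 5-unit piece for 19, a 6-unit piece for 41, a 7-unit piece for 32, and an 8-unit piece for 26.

Let best[k] be the best obtainable value from length k. For each k, try every first piece i and keep the best of price[i] + best[k−i].
best[1] = 3
best[2] = 6  (first piece 1, then best[1]=3)
best[3] = 19
best[4] = 27
best[5] = 30  (first piece 1, then best[4]=27)
best[6] = 41
best[7] = 46  (first piece 3, then best[4]=27)
best[8] = 54  (first piece 4, then best[4]=27)
One optimal cutting: 4 + 4 → 27 + 27 = 54.

54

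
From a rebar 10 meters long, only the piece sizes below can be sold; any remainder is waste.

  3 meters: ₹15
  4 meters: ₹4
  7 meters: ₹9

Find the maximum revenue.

45

Build f[k] bottom-up: f[k] = max over allowed piece i of (p[i] + f[k−i]).
f[1] = 0
f[2] = 0
f[3] = 15
f[4] = max(15+0, 4+0) = 15
f[5] = max(15+0, 4+0) = 15
f[6] = max(15+15, 4+0) = 30
f[7] = max(15+15, 4+15, 9+0) = 30
f[8] = max(15+15, 4+15, 9+0) = 30
f[9] = max(15+30, 4+15, 9+0) = 45
f[10] = max(15+30, 4+30, 9+15) = 45
One optimal cutting: pieces 3 + 3 + 3 with 1 meter of scrap → ₹45.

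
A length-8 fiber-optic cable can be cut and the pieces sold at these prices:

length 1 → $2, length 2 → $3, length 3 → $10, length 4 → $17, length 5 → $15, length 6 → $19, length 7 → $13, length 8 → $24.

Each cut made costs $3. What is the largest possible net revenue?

31

Let r[k] be the best obtainable value from length k. For each k, try every first piece i and keep the best of price[i] + r[k−i] minus the 3 cut fee when i<k.
r[1] = 2
r[2] = max(2+2-3, 3+0) = 3
r[3] = max(2+3-3, 3+2-3, 10+0) = 10
r[4] = max(2+10-3, 3+3-3, 10+2-3, 17+0) = 17
r[5] = max(2+17-3, 3+10-3, 10+3-3, 17+2-3, 15+0) = 16
r[6] = max(2+16-3, 3+17-3, 10+10-3, 17+3-3, 15+2-3, 19+0) = 19
r[7] = max(2+19-3, 3+16-3, 10+17-3, …, 19+2-3, 13+0) = 24
r[8] = max(2+24-3, 3+19-3, 10+16-3, …, 13+2-3, 24+0) = 31
One optimal plan: pieces 4 + 4 (1 cut) → $34 − $3 = $31.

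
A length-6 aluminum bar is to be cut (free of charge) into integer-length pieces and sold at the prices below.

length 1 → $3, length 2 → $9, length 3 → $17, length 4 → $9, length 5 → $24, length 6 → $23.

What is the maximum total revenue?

34

Let v[k] be the best obtainable value from length k. For each k, try every first piece i and keep the best of price[i] + v[k−i].
v[1] = 3
v[2] = max(3+3, 9+0) = 9
v[3] = max(3+9, 9+3, 17+0) = 17
v[4] = max(3+17, 9+9, 17+3, 9+0) = 20
v[5] = max(3+20, 9+17, 17+9, 9+3, 24+0) = 26
v[6] = max(3+26, 9+20, 17+17, 9+9, 24+3, 23+0) = 34
One optimal cutting: 3 + 3 → $17 + $17 = $34.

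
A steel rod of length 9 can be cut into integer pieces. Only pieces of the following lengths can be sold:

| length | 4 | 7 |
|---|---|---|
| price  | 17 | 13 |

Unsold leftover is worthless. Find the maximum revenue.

34

Consider every possible first cut. best[k] is the best of p[i]+best[k−i] over all sellable i≤k.
best[1] = 0
best[2] = 0
best[3] = 0
best[4] = 17
best[5] = 17
best[6] = 17
best[7] = 17
best[8] = 34  (first piece 4, then best[4]=17)
best[9] = 34
One optimal cutting: pieces 4 + 4 with 1 unit of scrap → $34.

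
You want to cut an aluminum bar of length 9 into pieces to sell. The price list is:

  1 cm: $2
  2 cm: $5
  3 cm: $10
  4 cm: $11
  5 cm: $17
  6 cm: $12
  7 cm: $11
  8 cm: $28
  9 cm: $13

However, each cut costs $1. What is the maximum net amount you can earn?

Consider every possible first cut. v[k] is the best of p[i]+v[k−i] over all sellable i≤k, charging 1 whenever i<k.
v[1] = 2
v[2] = 5
v[3] = 10
v[4] = 11  (first piece 1, then v[3]=10)
v[5] = 17
v[6] = 19  (first piece 3, then v[3]=10)
v[7] = 21  (first piece 2, then v[5]=17)
v[8] = 28
v[9] = 29  (first piece 1, then v[8]=28)
One optimal plan: pieces 8 + 1 (1 cut) → $30 − $1 = $29.

29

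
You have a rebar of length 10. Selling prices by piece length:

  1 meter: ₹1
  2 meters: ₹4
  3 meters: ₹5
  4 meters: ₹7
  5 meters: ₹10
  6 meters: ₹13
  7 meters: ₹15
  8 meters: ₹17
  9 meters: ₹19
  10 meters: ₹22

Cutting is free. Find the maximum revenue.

22

Build r[k] bottom-up: r[k] = max over allowed piece i of (p[i] + r[k−i]).
r[1] = 1
r[2] = max(1+1, 4+0) = 4
r[3] = max(1+4, 4+1, 5+0) = 5
r[4] = max(1+5, 4+4, 5+1, 7+0) = 8
r[5] = max(1+8, 4+5, 5+4, 7+1, 10+0) = 10
r[6] = max(1+10, 4+8, 5+5, 7+4, 10+1, 13+0) = 13
r[7] = max(1+13, 4+10, 5+8, …, 13+1, 15+0) = 15
r[8] = max(1+15, 4+13, 5+10, …, 15+1, 17+0) = 17
r[9] = max(1+17, 4+15, 5+13, …, 17+1, 19+0) = 19
r[10] = max(1+19, 4+17, 5+15, …, 19+1, 22+0) = 22
Best is to sell the whole 10-meter piece uncut for ₹22.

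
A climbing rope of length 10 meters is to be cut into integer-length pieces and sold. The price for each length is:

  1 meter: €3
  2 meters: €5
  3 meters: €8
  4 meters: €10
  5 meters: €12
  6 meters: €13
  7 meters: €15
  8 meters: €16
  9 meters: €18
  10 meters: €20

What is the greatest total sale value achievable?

30

Let v[k] be the best obtainable value from length k. For each k, try every first piece i and keep the best of price[i] + v[k−i].
v[1] = 3
v[2] = max(3+3, 5+0) = 6
v[3] = max(3+6, 5+3, 8+0) = 9
v[4] = max(3+9, 5+6, 8+3, 10+0) = 12
v[5] = max(3+12, 5+9, 8+6, 10+3, 12+0) = 15
v[6] = max(3+15, 5+12, 8+9, 10+6, 12+3, 13+0) = 18
v[7] = max(3+18, 5+15, 8+12, …, 13+3, 15+0) = 21
v[8] = max(3+21, 5+18, 8+15, …, 15+3, 16+0) = 24
v[9] = max(3+24, 5+21, 8+18, …, 16+3, 18+0) = 27
v[10] = max(3+27, 5+24, 8+21, …, 18+3, 20+0) = 30
One optimal cutting: 1 + 1 + 1 + 1 + 1 + 1 + 1 + 1 + 1 + 1 → €3 + €3 + €3 + €3 + €3 + €3 + €3 + €3 + €3 + €3 = €30.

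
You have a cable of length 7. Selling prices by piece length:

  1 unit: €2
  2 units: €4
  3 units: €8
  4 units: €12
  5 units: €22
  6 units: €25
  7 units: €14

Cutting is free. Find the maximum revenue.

Let v[k] be the best obtainable value from length k. For each k, try every first piece i and keep the best of price[i] + v[k−i].
v[1] = 2
v[2] = 4  (first piece 1, then v[1]=2)
v[3] = 8
v[4] = 12
v[5] = 22
v[6] = 25
v[7] = 27  (first piece 1, then v[6]=25)
One optimal cutting: 6 + 1 → €25 + €2 = €27.

27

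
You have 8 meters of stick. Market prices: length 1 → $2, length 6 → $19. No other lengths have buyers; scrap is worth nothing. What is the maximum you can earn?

23

Let f[k] be the best obtainable value from length k. For each k, try every first piece i and keep the best of price[i] + f[k−i].
f[1] = 2
f[2] = 4  (first piece 1, then f[1]=2)
f[3] = 6  (first piece 1, then f[2]=4)
f[4] = 8  (first piece 1, then f[3]=6)
f[5] = 10  (first piece 1, then f[4]=8)
f[6] = max(2+10, 19+0) = 19
f[7] = max(2+19, 19+2) = 21
f[8] = max(2+21, 19+4) = 23
One optimal cutting: 6 + 1 + 1 → $23.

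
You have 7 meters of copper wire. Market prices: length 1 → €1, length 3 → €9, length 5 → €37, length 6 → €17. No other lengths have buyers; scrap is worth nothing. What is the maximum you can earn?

Build best[k] bottom-up: best[k] = max over allowed piece i of (p[i] + best[k−i]).
best[1] = 1
best[2] = 2  (first piece 1, then best[1]=1)
best[3] = max(1+2, 9+0) = 9
best[4] = max(1+9, 9+1) = 10
best[5] = max(1+10, 9+2, 37+0) = 37
best[6] = max(1+37, 9+9, 37+1, 17+0) = 38
best[7] = max(1+38, 9+10, 37+2, 17+1) = 39
One optimal cutting: 5 + 1 + 1 → €39.

39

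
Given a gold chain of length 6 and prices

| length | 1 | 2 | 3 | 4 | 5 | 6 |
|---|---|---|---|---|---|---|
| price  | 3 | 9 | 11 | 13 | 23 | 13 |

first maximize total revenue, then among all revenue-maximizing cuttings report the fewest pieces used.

3

Build r[k] bottom-up: r[k] = max over allowed piece i of (p[i] + r[k−i]).
r[1] = 3
r[2] = max(3+3, 9+0) = 9
r[3] = max(3+9, 9+3, 11+0) = 12
r[4] = max(3+12, 9+9, 11+3, 13+0) = 18
r[5] = max(3+18, 9+12, 11+9, 13+3, 23+0) = 23
r[6] = max(3+23, 9+18, 11+12, 13+9, 23+3, 13+0) = 27
Maximum revenue is $27.
Now minimize piece count subject to staying optimal: for each k, pieces[k] = 1 + min over i with p[i]+r[k−i]=r[k] of pieces[k−i].
pieces[3] = 2
pieces[4] = 2
pieces[5] = 1
pieces[6] = 3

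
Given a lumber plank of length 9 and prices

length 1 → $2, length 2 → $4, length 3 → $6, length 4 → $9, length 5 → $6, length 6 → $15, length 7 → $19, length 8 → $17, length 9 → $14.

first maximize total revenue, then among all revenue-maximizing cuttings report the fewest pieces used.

2

Build r[k] bottom-up: r[k] = max over allowed piece i of (p[i] + r[k−i]).
r[1] = 2
r[2] = max(2+2, 4+0) = 4
r[3] = max(2+4, 4+2, 6+0) = 6
r[4] = max(2+6, 4+4, 6+2, 9+0) = 9
r[5] = max(2+9, 4+6, 6+4, 9+2, 6+0) = 11
r[6] = max(2+11, 4+9, 6+6, 9+4, 6+2, 15+0) = 15
r[7] = max(2+15, 4+11, 6+9, …, 15+2, 19+0) = 19
r[8] = max(2+19, 4+15, 6+11, …, 19+2, 17+0) = 21
r[9] = max(2+21, 4+19, 6+15, …, 17+2, 14+0) = 23
Maximum revenue is $23.
Now minimize piece count subject to staying optimal: for each k, pieces[k] = 1 + min over i with p[i]+r[k−i]=r[k] of pieces[k−i].
pieces[6] = 1
pieces[7] = 1
pieces[8] = 2
pieces[9] = 2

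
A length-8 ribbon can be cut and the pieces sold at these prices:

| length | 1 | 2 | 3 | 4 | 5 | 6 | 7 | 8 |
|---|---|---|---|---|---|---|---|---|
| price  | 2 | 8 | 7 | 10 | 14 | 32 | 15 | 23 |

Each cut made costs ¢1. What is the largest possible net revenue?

39

Build v[k] bottom-up: v[k] = max over allowed piece i of (p[i] + v[k−i]) − 1 per cut.
v[1] = 2
v[2] = 8
v[3] = 9  (first piece 1, then v[2]=8)
v[4] = 15  (first piece 2, then v[2]=8)
v[5] = 16  (first piece 1, then v[4]=15)
v[6] = 32
v[7] = 33  (first piece 1, then v[6]=32)
v[8] = 39  (first piece 2, then v[6]=32)
One optimal plan: pieces 6 + 2 (1 cut) → ¢40 − ¢1 = ¢39.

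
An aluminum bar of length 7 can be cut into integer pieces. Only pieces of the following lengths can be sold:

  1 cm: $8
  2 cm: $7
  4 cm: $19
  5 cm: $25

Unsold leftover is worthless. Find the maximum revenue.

56

Let best[k] be the best obtainable value from length k. For each k, try every first piece i and keep the best of price[i] + best[k−i].
best[1] = 8
best[2] = max(8+8, 7+0) = 16
best[3] = max(8+16, 7+8) = 24
best[4] = max(8+24, 7+16, 19+0) = 32
best[5] = max(8+32, 7+24, 19+8, 25+0) = 40
best[6] = max(8+40, 7+32, 19+16, 25+8) = 48
best[7] = max(8+48, 7+40, 19+24, 25+16) = 56
One optimal cutting: 1 + 1 + 1 + 1 + 1 + 1 + 1 → $56.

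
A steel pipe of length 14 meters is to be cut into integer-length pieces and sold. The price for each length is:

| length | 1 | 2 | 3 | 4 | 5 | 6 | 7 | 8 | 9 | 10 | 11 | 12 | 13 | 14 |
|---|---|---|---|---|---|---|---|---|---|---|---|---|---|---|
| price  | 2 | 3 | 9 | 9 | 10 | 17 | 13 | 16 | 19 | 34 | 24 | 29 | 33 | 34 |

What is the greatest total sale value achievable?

45

Consider every possible first cut. r[k] is the best of p[i]+r[k−i] over all sellable i≤k.
r[1] = 2
r[2] = max(2+2, 3+0) = 4
r[3] = max(2+4, 3+2, 9+0) = 9
r[4] = max(2+9, 3+4, 9+2, 9+0) = 11
r[5] = max(2+11, 3+9, 9+4, 9+2, 10+0) = 13
r[6] = max(2+13, 3+11, 9+9, 9+4, 10+2, 17+0) = 18
r[7] = max(2+18, 3+13, 9+11, …, 17+2, 13+0) = 20
r[8] = max(2+20, 3+18, 9+13, …, 13+2, 16+0) = 22
r[9] = max(2+22, 3+20, 9+18, …, 16+2, 19+0) = 27
r[10] = max(2+27, 3+22, 9+20, …, 19+2, 34+0) = 34
r[11] = max(2+34, 3+27, 9+22, …, 34+2, 24+0) = 36
r[12] = max(2+36, 3+34, 9+27, …, 24+2, 29+0) = 38
r[13] = max(2+38, 3+36, 9+34, …, 29+2, 33+0) = 43
r[14] = max(2+43, 3+38, 9+36, …, 33+2, 34+0) = 45
One optimal cutting: 10 + 3 + 1 → $34 + $9 + $2 = $45.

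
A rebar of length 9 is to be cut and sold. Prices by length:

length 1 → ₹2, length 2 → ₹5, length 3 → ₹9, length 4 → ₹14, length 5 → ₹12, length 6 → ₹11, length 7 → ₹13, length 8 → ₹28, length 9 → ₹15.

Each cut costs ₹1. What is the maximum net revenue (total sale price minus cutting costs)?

29

Let r[k] be the best obtainable value from length k. For each k, try every first piece i and keep the best of price[i] + r[k−i] minus the 1 cut fee when i<k.
r[1] = 2
r[2] = 5
r[3] = 9
r[4] = 14
r[5] = 15  (first piece 1, then r[4]=14)
r[6] = 18  (first piece 2, then r[4]=14)
r[7] = 22  (first piece 3, then r[4]=14)
r[8] = 28
r[9] = 29  (first piece 1, then r[8]=28)
One optimal plan: pieces 8 + 1 (1 cut) → ₹30 − ₹1 = ₹29.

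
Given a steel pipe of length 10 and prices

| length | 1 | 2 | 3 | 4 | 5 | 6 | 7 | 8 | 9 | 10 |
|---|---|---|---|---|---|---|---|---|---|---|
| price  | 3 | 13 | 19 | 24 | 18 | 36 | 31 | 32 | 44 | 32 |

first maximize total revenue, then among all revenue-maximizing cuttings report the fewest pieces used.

5

Let r[k] be the best obtainable value from length k. For each k, try every first piece i and keep the best of price[i] + r[k−i].
r[1] = 3
r[2] = max(3+3, 13+0) = 13
r[3] = max(3+13, 13+3, 19+0) = 19
r[4] = max(3+19, 13+13, 19+3, 24+0) = 26
r[5] = max(3+26, 13+19, 19+13, 24+3, 18+0) = 32
r[6] = max(3+32, 13+26, 19+19, 24+13, 18+3, 36+0) = 39
r[7] = max(3+39, 13+32, 19+26, …, 36+3, 31+0) = 45
r[8] = max(3+45, 13+39, 19+32, …, 31+3, 32+0) = 52
r[9] = max(3+52, 13+45, 19+39, …, 32+3, 44+0) = 58
r[10] = max(3+58, 13+52, 19+45, …, 44+3, 32+0) = 65
Maximum revenue is $65.
Now minimize piece count subject to staying optimal: for each k, pieces[k] = 1 + min over i with p[i]+r[k−i]=r[k] of pieces[k−i].
pieces[7] = 3
pieces[8] = 4
pieces[9] = 4
pieces[10] = 5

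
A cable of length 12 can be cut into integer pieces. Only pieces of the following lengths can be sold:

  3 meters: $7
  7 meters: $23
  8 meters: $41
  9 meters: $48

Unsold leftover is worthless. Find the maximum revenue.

Let f[k] be the best obtainable value from length k. For each k, try every first piece i and keep the best of price[i] + f[k−i].
f[1] = 0
f[2] = 0
f[3] = 7
f[4] = 7
f[5] = 7
f[6] = 14  (first piece 3, then f[3]=7)
f[7] = max(7+7, 23+0) = 23
f[8] = max(7+7, 23+0, 41+0) = 41
f[9] = max(7+14, 23+0, 41+0, 48+0) = 48
f[10] = max(7+23, 23+7, 41+0, 48+0) = 48
f[11] = max(7+41, 23+7, 41+7, 48+0) = 48
f[12] = max(7+48, 23+7, 41+7, 48+7) = 55
One optimal cutting: 9 + 3 → $55.

55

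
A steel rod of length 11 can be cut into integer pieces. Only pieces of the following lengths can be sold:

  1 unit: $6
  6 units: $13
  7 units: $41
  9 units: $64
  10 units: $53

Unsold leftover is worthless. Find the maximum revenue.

76

Let r[k] be the best obtainable value from length k. For each k, try every first piece i and keep the best of price[i] + r[k−i].
r[1] = 6
r[2] = 12  (first piece 1, then r[1]=6)
r[3] = 18  (first piece 1, then r[2]=12)
r[4] = 24  (first piece 1, then r[3]=18)
r[5] = 30  (first piece 1, then r[4]=24)
r[6] = max(6+30, 13+0) = 36
r[7] = max(6+36, 13+6, 41+0) = 42
r[8] = max(6+42, 13+12, 41+6) = 48
r[9] = max(6+48, 13+18, 41+12, 64+0) = 64
r[10] = max(6+64, 13+24, 41+18, 64+6, 53+0) = 70
r[11] = max(6+70, 13+30, 41+24, 64+12, 53+6) = 76
One optimal cutting: 9 + 1 + 1 → $76.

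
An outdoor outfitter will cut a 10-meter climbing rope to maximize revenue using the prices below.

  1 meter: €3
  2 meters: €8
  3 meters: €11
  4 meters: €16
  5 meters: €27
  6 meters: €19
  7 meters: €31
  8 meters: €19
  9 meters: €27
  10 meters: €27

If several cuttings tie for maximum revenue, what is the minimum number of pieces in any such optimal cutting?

Consider every possible first cut. r[k] is the best of p[i]+r[k−i] over all sellable i≤k.
r[1] = 3
r[2] = max(3+3, 8+0) = 8
r[3] = max(3+8, 8+3, 11+0) = 11
r[4] = max(3+11, 8+8, 11+3, 16+0) = 16
r[5] = max(3+16, 8+11, 11+8, 16+3, 27+0) = 27
r[6] = max(3+27, 8+16, 11+11, 16+8, 27+3, 19+0) = 30
r[7] = max(3+30, 8+27, 11+16, …, 19+3, 31+0) = 35
r[8] = max(3+35, 8+30, 11+27, …, 31+3, 19+0) = 38
r[9] = max(3+38, 8+35, 11+30, …, 19+3, 27+0) = 43
r[10] = max(3+43, 8+38, 11+35, …, 27+3, 27+0) = 54
Maximum revenue is €54.
Now minimize piece count subject to staying optimal: for each k, pieces[k] = 1 + min over i with p[i]+r[k−i]=r[k] of pieces[k−i].
pieces[7] = 2
pieces[8] = 2
pieces[9] = 2
pieces[10] = 2

2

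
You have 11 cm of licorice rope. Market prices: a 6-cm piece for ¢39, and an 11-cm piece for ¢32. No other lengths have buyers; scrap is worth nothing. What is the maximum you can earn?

39

Let f[k] be the best obtainable value from length k. For each k, try every first piece i and keep the best of price[i] + f[k−i].
f[1] = 0
f[2] = 0
f[3] = 0
f[4] = 0
f[5] = 0
f[6] = 39
f[7] = 39
f[8] = 39
f[9] = 39
f[10] = 39
f[11] = 39
One optimal cutting: pieces 6 with 5 cm of scrap → ¢39.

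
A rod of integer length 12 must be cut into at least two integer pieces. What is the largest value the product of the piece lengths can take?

Fill prod[k] for k=2..12: at each k try every first piece i and multiply by the better of (k−i) uncut or prod[k−i].
prod[2] = 1*max(1,0) = 1*1 = 1
prod[3] = max(1*2, 2*1) = 2
prod[4] = max(1*3, 2*2, 3*1) = 4
prod[5] = max(1*4, 2*3, 3*2, 4*1) = 6
prod[6] = max(1*6, 2*4, 3*3, 4*2, 5*1) = 9
prod[7] = max(1*9, 2*6, 3*4, 4*3, 5*2, 6*1) = 12
prod[8] = max(1*12, 2*9, 3*6, …, 6*2, 7*1) = 18
prod[9] = max(1*18, 2*12, 3*9, …, 7*2, 8*1) = 27
prod[10] = max(1*27, 2*18, 3*12, …, 8*2, 9*1) = 36
prod[11] = max(1*36, 2*27, 3*18, …, 9*2, 10*1) = 54
prod[12] = max(1*54, 2*36, 3*27, …, 10*2, 11*1) = 81
One optimal split: 3 + 3 + 3 + 3; product 3*3*3*3 = 81.

81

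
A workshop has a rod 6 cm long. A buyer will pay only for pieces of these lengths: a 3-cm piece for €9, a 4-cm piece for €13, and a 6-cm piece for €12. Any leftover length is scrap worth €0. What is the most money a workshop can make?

Consider every possible first cut. r[k] is the best of p[i]+r[k−i] over all sellable i≤k.
r[1] = 0
r[2] = 0
r[3] = 9
r[4] = max(9+0, 13+0) = 13
r[5] = max(9+0, 13+0) = 13
r[6] = max(9+9, 13+0, 12+0) = 18
One optimal cutting: 3 + 3 → €18.

18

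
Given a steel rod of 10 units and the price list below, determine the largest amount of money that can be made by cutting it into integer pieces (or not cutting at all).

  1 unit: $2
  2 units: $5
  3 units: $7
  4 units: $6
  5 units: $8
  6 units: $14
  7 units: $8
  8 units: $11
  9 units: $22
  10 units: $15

Build v[k] bottom-up: v[k] = max over allowed piece i of (p[i] + v[k−i]).
v[1] = 2
v[2] = 5
v[3] = 7  (first piece 1, then v[2]=5)
v[4] = 10  (first piece 2, then v[2]=5)
v[5] = 12  (first piece 1, then v[4]=10)
v[6] = 15  (first piece 2, then v[4]=10)
v[7] = 17  (first piece 1, then v[6]=15)
v[8] = 20  (first piece 2, then v[6]=15)
v[9] = 22  (first piece 1, then v[8]=20)
v[10] = 25  (first piece 2, then v[8]=20)
One optimal cutting: 2 + 2 + 2 + 2 + 2 → $5 + $5 + $5 + $5 + $5 = $25.

25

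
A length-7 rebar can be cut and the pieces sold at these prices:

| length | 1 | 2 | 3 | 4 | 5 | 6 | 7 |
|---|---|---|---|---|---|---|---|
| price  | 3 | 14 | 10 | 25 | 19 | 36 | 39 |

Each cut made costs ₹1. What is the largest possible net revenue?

42

Build r[k] bottom-up: r[k] = max over allowed piece i of (p[i] + r[k−i]) − 1 per cut.
r[1] = 3
r[2] = max(3+3-1, 14+0) = 14
r[3] = max(3+14-1, 14+3-1, 10+0) = 16
r[4] = max(3+16-1, 14+14-1, 10+3-1, 25+0) = 27
r[5] = max(3+27-1, 14+16-1, 10+14-1, 25+3-1, 19+0) = 29
r[6] = max(3+29-1, 14+27-1, 10+16-1, 25+14-1, 19+3-1, 36+0) = 40
r[7] = max(3+40-1, 14+29-1, 10+27-1, …, 36+3-1, 39+0) = 42
One optimal plan: pieces 2 + 2 + 2 + 1 (3 cuts) → ₹45 − ₹3 = ₹42.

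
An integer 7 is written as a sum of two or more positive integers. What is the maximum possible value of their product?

12

Let prod[k] be the best product for length k (with at least one cut). For each first piece i, the rest contributes max(k−i, prod[k−i]).
prod[2] = 1·max(1,0) = 1·1 = 1
prod[3] = max(1·2, 2·1) = 2
prod[4] = max(1·3, 2·2, 3·1) = 4
prod[5] = max(1·4, 2·3, 3·2, 4·1) = 6
prod[6] = max(1·6, 2·4, 3·3, 4·2, 5·1) = 9
prod[7] = max(1·9, 2·6, 3·4, 4·3, 5·2, 6·1) = 12
One optimal split: 3 + 2 + 2; product 3·2·2 = 12.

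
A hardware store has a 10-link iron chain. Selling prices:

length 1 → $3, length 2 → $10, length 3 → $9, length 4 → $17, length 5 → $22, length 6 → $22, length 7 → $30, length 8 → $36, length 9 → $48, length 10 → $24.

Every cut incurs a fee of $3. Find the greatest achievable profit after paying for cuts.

48

Consider every possible first cut. v[k] is the best of p[i]+v[k−i] over all sellable i≤k, charging 3 whenever i<k.
v[1] = 3
v[2] = 10
v[3] = 10  (first piece 1, then v[2]=10)
v[4] = 17  (first piece 2, then v[2]=10)
v[5] = 22
v[6] = 24  (first piece 2, then v[4]=17)
v[7] = 30
v[8] = 36
v[9] = 48
v[10] = 48  (first piece 1, then v[9]=48)
One optimal plan: pieces 9 + 1 (1 cut) → $51 − $3 = $48.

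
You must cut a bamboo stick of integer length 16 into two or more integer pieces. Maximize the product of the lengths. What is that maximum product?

Let prod[k] be the best product for length k (with at least one cut). For each first piece i, the rest contributes max(k−i, prod[k−i]).
Small cases: prod[2]=1, prod[3]=2, prod[4]=4, prod[5]=6, prod[6]=9, prod[7]=12, prod[8]=18.
prod[9] = 3*max(6,9) = 3*9 = 27
prod[10] = 2*max(8,18) = 2*18 = 36
prod[11] = 2*max(9,27) = 2*27 = 54
prod[12] = 3*max(9,27) = 3*27 = 81
prod[13] = 2*max(11,54) = 2*54 = 108
prod[14] = 2*max(12,81) = 2*81 = 162
prod[15] = 3*max(12,81) = 3*81 = 243
prod[16] = 2*max(14,162) = 2*162 = 324
One optimal split: 3 + 3 + 3 + 3 + 2 + 2; product 3*3*3*3*2*2 = 324.

324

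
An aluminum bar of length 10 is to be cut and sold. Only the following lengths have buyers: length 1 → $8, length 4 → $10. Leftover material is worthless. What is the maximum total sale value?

80

Consider every possible first cut. r[k] is the best of p[i]+r[k−i] over all sellable i≤k.
r[1] = 8
r[2] = 16  (first piece 1, then r[1]=8)
r[3] = 24  (first piece 1, then r[2]=16)
r[4] = max(8+24, 10+0) = 32
r[5] = max(8+32, 10+8) = 40
r[6] = max(8+40, 10+16) = 48
r[7] = max(8+48, 10+24) = 56
r[8] = max(8+56, 10+32) = 64
r[9] = max(8+64, 10+40) = 72
r[10] = max(8+72, 10+48) = 80
One optimal cutting: 1 + 1 + 1 + 1 + 1 + 1 + 1 + 1 + 1 + 1 → $80.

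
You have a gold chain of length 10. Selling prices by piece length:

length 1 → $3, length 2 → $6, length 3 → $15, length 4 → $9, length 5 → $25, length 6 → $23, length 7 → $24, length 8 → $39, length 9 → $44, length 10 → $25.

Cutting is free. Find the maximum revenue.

Build r[k] bottom-up: r[k] = max over allowed piece i of (p[i] + r[k−i]).
r[1] = 3
r[2] = 6  (first piece 1, then r[1]=3)
r[3] = 15
r[4] = 18  (first piece 1, then r[3]=15)
r[5] = 25
r[6] = 30  (first piece 3, then r[3]=15)
r[7] = 33  (first piece 1, then r[6]=30)
r[8] = 40  (first piece 3, then r[5]=25)
r[9] = 45  (first piece 3, then r[6]=30)
r[10] = 50  (first piece 5, then r[5]=25)
One optimal cutting: 5 + 5 → $25 + $25 = $50.

50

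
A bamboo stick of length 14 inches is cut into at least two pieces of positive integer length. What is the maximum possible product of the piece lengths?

162

Define m[k] = max over 1≤i<k of i · max(k−i, m[k−i]); the inner max lets the remainder stay uncut if that's better.
m[2] = 1·max(1,0) = 1·1 = 1
m[3] = max(1·2, 2·1) = 2
m[4] = max(1·3, 2·2, 3·1) = 4
m[5] = max(1·4, 2·3, 3·2, 4·1) = 6
m[6] = max(1·6, 2·4, 3·3, 4·2, 5·1) = 9
m[7] = max(1·9, 2·6, 3·4, 4·3, 5·2, 6·1) = 12
m[8] = max(1·12, 2·9, 3·6, …, 6·2, 7·1) = 18
m[9] = max(1·18, 2·12, 3·9, …, 7·2, 8·1) = 27
m[10] = max(1·27, 2·18, 3·12, …, 8·2, 9·1) = 36
m[11] = max(1·36, 2·27, 3·18, …, 9·2, 10·1) = 54
m[12] = max(1·54, 2·36, 3·27, …, 10·2, 11·1) = 81
m[13] = max(1·81, 2·54, 3·36, …, 11·2, 12·1) = 108
m[14] = max(1·108, 2·81, 3·54, …, 12·2, 13·1) = 162
One optimal split: 3 + 3 + 3 + 3 + 2; product 3·3·3·3·2 = 162.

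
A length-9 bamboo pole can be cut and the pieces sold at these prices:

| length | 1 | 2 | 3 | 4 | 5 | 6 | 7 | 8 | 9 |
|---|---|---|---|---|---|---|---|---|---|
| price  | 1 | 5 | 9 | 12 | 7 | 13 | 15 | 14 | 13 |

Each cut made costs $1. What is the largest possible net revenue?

Consider every possible first cut. net[k] is the best of p[i]+net[k−i] over all sellable i≤k, charging 1 whenever i<k.
net[1] = 1
net[2] = 5
net[3] = 9
net[4] = 12
net[5] = 13  (first piece 2, then net[3]=9)
net[6] = 17  (first piece 3, then net[3]=9)
net[7] = 20  (first piece 3, then net[4]=12)
net[8] = 23  (first piece 4, then net[4]=12)
net[9] = 25  (first piece 3, then net[6]=17)
One optimal plan: pieces 3 + 3 + 3 (2 cuts) → $27 − $2 = $25.

25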